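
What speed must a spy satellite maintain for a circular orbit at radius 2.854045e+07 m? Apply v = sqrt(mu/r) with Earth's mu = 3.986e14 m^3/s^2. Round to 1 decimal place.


Step 1: mu / r = 3.986e14 / 2.854045e+07 = 13966142.7903
Step 2: v = sqrt(13966142.7903) = 3737.1 m/s

3737.1


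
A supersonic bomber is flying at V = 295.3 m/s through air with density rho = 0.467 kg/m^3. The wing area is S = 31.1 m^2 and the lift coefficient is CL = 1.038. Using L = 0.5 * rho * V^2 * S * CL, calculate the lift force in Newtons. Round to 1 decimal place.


Step 1: Calculate dynamic pressure q = 0.5 * 0.467 * 295.3^2 = 0.5 * 0.467 * 87202.09 = 20361.688 Pa
Step 2: Multiply by wing area and lift coefficient: L = 20361.688 * 31.1 * 1.038
Step 3: L = 633248.4973 * 1.038 = 657311.9 N

657311.9


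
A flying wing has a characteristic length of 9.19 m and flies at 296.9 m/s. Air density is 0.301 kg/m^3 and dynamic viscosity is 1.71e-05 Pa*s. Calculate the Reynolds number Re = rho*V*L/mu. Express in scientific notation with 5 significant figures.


Step 1: Numerator = rho * V * L = 0.301 * 296.9 * 9.19 = 821.281811
Step 2: Re = 821.281811 / 1.71e-05
Step 3: Re = 4.8028e+07

4.8028e+07


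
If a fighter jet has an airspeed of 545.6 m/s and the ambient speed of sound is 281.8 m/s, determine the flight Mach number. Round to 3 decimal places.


Step 1: M = V / a = 545.6 / 281.8
Step 2: M = 1.936

1.936


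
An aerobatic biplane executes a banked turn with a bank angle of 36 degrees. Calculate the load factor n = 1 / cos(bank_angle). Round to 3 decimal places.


Step 1: Convert 36 degrees to radians = 0.628319
Step 2: cos(36 deg) = 0.809017
Step 3: n = 1 / 0.809017 = 1.236

1.236


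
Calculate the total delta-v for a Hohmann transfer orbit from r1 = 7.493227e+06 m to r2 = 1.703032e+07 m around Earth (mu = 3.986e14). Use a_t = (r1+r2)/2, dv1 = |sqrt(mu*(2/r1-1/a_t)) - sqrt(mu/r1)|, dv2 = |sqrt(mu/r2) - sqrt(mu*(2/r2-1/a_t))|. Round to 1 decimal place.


Step 1: Transfer semi-major axis a_t = (7.493227e+06 + 1.703032e+07) / 2 = 1.226177e+07 m
Step 2: v1 (circular at r1) = sqrt(mu/r1) = 7293.47 m/s
Step 3: v_t1 = sqrt(mu*(2/r1 - 1/a_t)) = 8595.46 m/s
Step 4: dv1 = |8595.46 - 7293.47| = 1301.99 m/s
Step 5: v2 (circular at r2) = 4837.9 m/s, v_t2 = 3781.94 m/s
Step 6: dv2 = |4837.9 - 3781.94| = 1055.96 m/s
Step 7: Total delta-v = 1301.99 + 1055.96 = 2357.9 m/s

2357.9


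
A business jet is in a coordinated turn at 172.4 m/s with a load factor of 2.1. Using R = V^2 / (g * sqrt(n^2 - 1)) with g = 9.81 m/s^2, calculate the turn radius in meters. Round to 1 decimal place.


Step 1: V^2 = 172.4^2 = 29721.76
Step 2: n^2 - 1 = 2.1^2 - 1 = 3.41
Step 3: sqrt(3.41) = 1.846619
Step 4: R = 29721.76 / (9.81 * 1.846619) = 1640.7 m

1640.7


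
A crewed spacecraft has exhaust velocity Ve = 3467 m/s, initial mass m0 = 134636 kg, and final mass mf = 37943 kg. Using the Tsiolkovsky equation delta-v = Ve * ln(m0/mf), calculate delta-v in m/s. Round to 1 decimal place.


Step 1: Mass ratio m0/mf = 134636 / 37943 = 3.548375
Step 2: ln(3.548375) = 1.26649
Step 3: delta-v = 3467 * 1.26649 = 4390.9 m/s

4390.9


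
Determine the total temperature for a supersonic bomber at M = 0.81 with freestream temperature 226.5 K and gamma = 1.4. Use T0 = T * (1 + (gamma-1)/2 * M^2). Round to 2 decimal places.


Step 1: (gamma-1)/2 = 0.2
Step 2: M^2 = 0.6561
Step 3: 1 + 0.2 * 0.6561 = 1.13122
Step 4: T0 = 226.5 * 1.13122 = 256.22 K

256.22


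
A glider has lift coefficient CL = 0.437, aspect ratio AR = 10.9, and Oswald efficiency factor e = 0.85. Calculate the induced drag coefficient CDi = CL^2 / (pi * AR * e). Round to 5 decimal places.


Step 1: CL^2 = 0.437^2 = 0.190969
Step 2: pi * AR * e = 3.14159 * 10.9 * 0.85 = 29.106856
Step 3: CDi = 0.190969 / 29.106856 = 0.00656

0.00656


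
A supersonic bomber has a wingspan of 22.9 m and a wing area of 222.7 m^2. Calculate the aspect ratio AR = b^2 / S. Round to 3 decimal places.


Step 1: b^2 = 22.9^2 = 524.41
Step 2: AR = 524.41 / 222.7 = 2.355

2.355


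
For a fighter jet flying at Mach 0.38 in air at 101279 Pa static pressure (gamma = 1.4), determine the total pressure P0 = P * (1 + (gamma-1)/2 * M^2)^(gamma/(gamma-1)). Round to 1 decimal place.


Step 1: (gamma-1)/2 * M^2 = 0.2 * 0.1444 = 0.02888
Step 2: 1 + 0.02888 = 1.02888
Step 3: Exponent gamma/(gamma-1) = 3.5
Step 4: P0 = 101279 * 1.02888^3.5 = 111891.2 Pa

111891.2


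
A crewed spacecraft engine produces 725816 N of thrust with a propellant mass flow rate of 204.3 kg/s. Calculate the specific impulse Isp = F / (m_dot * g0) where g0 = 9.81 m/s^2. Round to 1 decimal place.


Step 1: m_dot * g0 = 204.3 * 9.81 = 2004.18
Step 2: Isp = 725816 / 2004.18 = 362.2 s

362.2


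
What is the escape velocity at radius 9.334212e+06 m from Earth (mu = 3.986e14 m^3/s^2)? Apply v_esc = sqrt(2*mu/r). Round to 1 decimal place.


Step 1: 2*mu/r = 2 * 3.986e14 / 9.334212e+06 = 85406245.3263
Step 2: v_esc = sqrt(85406245.3263) = 9241.5 m/s

9241.5


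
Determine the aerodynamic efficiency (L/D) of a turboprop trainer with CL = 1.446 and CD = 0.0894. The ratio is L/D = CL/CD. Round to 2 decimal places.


Step 1: L/D = CL / CD = 1.446 / 0.0894
Step 2: L/D = 16.17

16.17


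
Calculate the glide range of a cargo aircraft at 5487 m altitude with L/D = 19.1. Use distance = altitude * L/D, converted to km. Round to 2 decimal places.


Step 1: Glide distance = altitude * L/D = 5487 * 19.1 = 104801.7 m
Step 2: Convert to km: 104801.7 / 1000 = 104.80 km

104.80


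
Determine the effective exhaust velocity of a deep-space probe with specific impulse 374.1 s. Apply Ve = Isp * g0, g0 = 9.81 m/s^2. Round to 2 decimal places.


Step 1: Ve = Isp * g0 = 374.1 * 9.81
Step 2: Ve = 3669.92 m/s

3669.92


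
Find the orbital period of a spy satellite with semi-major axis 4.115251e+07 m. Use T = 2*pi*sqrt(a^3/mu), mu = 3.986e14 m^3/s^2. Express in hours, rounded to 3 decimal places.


Step 1: a^3 / mu = 6.969297e+22 / 3.986e14 = 1.748444e+08
Step 2: sqrt(1.748444e+08) = 13222.8736 s
Step 3: T = 2*pi * 13222.8736 = 83081.77 s
Step 4: T in hours = 83081.77 / 3600 = 23.078 hours

23.078


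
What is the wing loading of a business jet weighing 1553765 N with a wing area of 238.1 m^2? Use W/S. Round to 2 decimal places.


Step 1: Wing loading = W / S = 1553765 / 238.1
Step 2: Wing loading = 6525.68 N/m^2

6525.68


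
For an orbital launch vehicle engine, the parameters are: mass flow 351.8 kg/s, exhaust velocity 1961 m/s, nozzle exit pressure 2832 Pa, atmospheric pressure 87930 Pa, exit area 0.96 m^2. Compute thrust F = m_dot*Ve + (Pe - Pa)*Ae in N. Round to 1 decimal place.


Step 1: Momentum thrust = m_dot * Ve = 351.8 * 1961 = 689879.8 N
Step 2: Pressure thrust = (Pe - Pa) * Ae = (2832 - 87930) * 0.96 = -81694.08 N
Step 3: Total thrust F = 689879.8 + -81694.08 = 608185.7 N

608185.7


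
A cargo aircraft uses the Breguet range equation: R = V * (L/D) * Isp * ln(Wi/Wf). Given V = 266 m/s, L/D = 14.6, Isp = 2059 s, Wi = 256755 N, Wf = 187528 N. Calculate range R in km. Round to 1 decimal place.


Step 1: Coefficient = V * (L/D) * Isp = 266 * 14.6 * 2059 = 7996332.4 m
Step 2: Wi/Wf = 256755 / 187528 = 1.369156
Step 3: ln(1.369156) = 0.314194
Step 4: R = 7996332.4 * 0.314194 = 2512400.9 m = 2512.4 km

2512.4


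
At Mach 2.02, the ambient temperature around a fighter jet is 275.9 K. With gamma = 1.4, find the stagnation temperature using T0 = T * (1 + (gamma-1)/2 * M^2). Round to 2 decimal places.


Step 1: (gamma-1)/2 = 0.2
Step 2: M^2 = 4.0804
Step 3: 1 + 0.2 * 4.0804 = 1.81608
Step 4: T0 = 275.9 * 1.81608 = 501.06 K

501.06


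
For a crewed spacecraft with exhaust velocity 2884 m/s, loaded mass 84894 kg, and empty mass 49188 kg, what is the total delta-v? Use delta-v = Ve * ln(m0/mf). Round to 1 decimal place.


Step 1: Mass ratio m0/mf = 84894 / 49188 = 1.725909
Step 2: ln(1.725909) = 0.545754
Step 3: delta-v = 2884 * 0.545754 = 1574.0 m/s

1574.0


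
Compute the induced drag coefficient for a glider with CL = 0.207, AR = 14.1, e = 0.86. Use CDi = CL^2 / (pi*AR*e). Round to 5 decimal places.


Step 1: CL^2 = 0.207^2 = 0.042849
Step 2: pi * AR * e = 3.14159 * 14.1 * 0.86 = 38.094953
Step 3: CDi = 0.042849 / 38.094953 = 0.00112

0.00112


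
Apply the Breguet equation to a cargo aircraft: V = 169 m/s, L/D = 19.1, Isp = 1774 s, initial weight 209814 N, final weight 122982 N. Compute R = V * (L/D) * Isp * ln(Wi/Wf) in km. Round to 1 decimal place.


Step 1: Coefficient = V * (L/D) * Isp = 169 * 19.1 * 1774 = 5726294.6 m
Step 2: Wi/Wf = 209814 / 122982 = 1.706055
Step 3: ln(1.706055) = 0.534183
Step 4: R = 5726294.6 * 0.534183 = 3058891.6 m = 3058.9 km

3058.9


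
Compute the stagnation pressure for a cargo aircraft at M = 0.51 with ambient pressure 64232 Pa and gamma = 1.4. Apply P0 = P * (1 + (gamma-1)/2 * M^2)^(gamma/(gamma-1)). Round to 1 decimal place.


Step 1: (gamma-1)/2 * M^2 = 0.2 * 0.2601 = 0.05202
Step 2: 1 + 0.05202 = 1.05202
Step 3: Exponent gamma/(gamma-1) = 3.5
Step 4: P0 = 64232 * 1.05202^3.5 = 76707.1 Pa

76707.1


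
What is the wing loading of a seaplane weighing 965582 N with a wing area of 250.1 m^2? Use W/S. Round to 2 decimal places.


Step 1: Wing loading = W / S = 965582 / 250.1
Step 2: Wing loading = 3860.78 N/m^2

3860.78


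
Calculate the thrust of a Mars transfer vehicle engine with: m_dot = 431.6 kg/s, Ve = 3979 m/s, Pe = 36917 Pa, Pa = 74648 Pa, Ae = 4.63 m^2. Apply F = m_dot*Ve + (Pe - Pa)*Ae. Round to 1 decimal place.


Step 1: Momentum thrust = m_dot * Ve = 431.6 * 3979 = 1717336.4 N
Step 2: Pressure thrust = (Pe - Pa) * Ae = (36917 - 74648) * 4.63 = -174694.53 N
Step 3: Total thrust F = 1717336.4 + -174694.53 = 1542641.9 N

1542641.9


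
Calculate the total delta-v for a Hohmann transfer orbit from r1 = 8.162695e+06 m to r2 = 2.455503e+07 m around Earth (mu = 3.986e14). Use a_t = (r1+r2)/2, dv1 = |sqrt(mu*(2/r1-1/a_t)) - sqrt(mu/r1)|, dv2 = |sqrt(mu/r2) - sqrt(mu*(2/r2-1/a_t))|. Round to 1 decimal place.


Step 1: Transfer semi-major axis a_t = (8.162695e+06 + 2.455503e+07) / 2 = 1.635886e+07 m
Step 2: v1 (circular at r1) = sqrt(mu/r1) = 6987.98 m/s
Step 3: v_t1 = sqrt(mu*(2/r1 - 1/a_t)) = 8561.41 m/s
Step 4: dv1 = |8561.41 - 6987.98| = 1573.43 m/s
Step 5: v2 (circular at r2) = 4029.01 m/s, v_t2 = 2846.02 m/s
Step 6: dv2 = |4029.01 - 2846.02| = 1182.99 m/s
Step 7: Total delta-v = 1573.43 + 1182.99 = 2756.4 m/s

2756.4


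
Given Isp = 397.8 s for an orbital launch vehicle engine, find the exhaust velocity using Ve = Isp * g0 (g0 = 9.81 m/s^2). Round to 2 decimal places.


Step 1: Ve = Isp * g0 = 397.8 * 9.81
Step 2: Ve = 3902.42 m/s

3902.42


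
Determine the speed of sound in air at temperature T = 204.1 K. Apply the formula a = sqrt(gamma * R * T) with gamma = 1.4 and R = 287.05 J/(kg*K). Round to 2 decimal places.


Step 1: gamma * R * T = 1.4 * 287.05 * 204.1 = 82021.667
Step 2: a = sqrt(82021.667) = 286.39 m/s

286.39


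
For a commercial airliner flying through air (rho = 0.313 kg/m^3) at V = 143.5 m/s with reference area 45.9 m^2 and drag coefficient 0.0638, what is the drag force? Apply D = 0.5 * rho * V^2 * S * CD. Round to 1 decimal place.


Step 1: Dynamic pressure q = 0.5 * 0.313 * 143.5^2 = 3222.6871 Pa
Step 2: Drag D = q * S * CD = 3222.6871 * 45.9 * 0.0638
Step 3: D = 9437.4 N

9437.4


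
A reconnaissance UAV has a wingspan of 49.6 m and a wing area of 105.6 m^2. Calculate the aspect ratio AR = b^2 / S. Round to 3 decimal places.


Step 1: b^2 = 49.6^2 = 2460.16
Step 2: AR = 2460.16 / 105.6 = 23.297

23.297


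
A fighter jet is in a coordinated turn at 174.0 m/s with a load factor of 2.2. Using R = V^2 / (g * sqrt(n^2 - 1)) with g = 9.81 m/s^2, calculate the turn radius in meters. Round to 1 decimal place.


Step 1: V^2 = 174.0^2 = 30276.0
Step 2: n^2 - 1 = 2.2^2 - 1 = 3.84
Step 3: sqrt(3.84) = 1.959592
Step 4: R = 30276.0 / (9.81 * 1.959592) = 1574.9 m

1574.9


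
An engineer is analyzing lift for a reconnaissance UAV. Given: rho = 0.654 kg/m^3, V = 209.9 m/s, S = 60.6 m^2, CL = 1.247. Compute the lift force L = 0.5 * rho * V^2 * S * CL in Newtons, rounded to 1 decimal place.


Step 1: Calculate dynamic pressure q = 0.5 * 0.654 * 209.9^2 = 0.5 * 0.654 * 44058.01 = 14406.9693 Pa
Step 2: Multiply by wing area and lift coefficient: L = 14406.9693 * 60.6 * 1.247
Step 3: L = 873062.3378 * 1.247 = 1088708.7 N

1088708.7


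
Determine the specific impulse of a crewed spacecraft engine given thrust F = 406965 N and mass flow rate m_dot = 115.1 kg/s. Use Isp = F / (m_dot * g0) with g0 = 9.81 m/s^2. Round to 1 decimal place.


Step 1: m_dot * g0 = 115.1 * 9.81 = 1129.13
Step 2: Isp = 406965 / 1129.13 = 360.4 s

360.4


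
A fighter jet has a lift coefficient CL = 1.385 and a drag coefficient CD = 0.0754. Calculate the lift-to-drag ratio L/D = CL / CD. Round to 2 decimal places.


Step 1: L/D = CL / CD = 1.385 / 0.0754
Step 2: L/D = 18.37

18.37


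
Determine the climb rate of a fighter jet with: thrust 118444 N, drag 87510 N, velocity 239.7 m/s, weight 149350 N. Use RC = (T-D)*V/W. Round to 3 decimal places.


Step 1: Excess thrust = T - D = 118444 - 87510 = 30934 N
Step 2: Excess power = 30934 * 239.7 = 7414879.8 W
Step 3: RC = 7414879.8 / 149350 = 49.648 m/s

49.648


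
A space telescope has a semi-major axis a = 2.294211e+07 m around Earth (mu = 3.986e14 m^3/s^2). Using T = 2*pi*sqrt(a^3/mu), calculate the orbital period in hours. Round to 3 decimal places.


Step 1: a^3 / mu = 1.207536e+22 / 3.986e14 = 3.029443e+07
Step 2: sqrt(3.029443e+07) = 5504.0376 s
Step 3: T = 2*pi * 5504.0376 = 34582.89 s
Step 4: T in hours = 34582.89 / 3600 = 9.606 hours

9.606


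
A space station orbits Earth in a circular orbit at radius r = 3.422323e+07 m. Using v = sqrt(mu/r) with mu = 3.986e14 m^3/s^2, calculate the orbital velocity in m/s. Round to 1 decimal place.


Step 1: mu / r = 3.986e14 / 3.422323e+07 = 11647059.6142
Step 2: v = sqrt(11647059.6142) = 3412.8 m/s

3412.8


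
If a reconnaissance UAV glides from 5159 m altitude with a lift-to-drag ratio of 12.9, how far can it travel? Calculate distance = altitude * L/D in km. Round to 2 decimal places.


Step 1: Glide distance = altitude * L/D = 5159 * 12.9 = 66551.1 m
Step 2: Convert to km: 66551.1 / 1000 = 66.55 km

66.55


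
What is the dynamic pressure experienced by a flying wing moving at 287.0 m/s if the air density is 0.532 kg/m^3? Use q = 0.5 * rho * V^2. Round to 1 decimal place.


Step 1: V^2 = 287.0^2 = 82369.0
Step 2: q = 0.5 * 0.532 * 82369.0
Step 3: q = 21910.2 Pa

21910.2


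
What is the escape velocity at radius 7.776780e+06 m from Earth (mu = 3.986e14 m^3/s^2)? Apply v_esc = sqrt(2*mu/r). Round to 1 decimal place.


Step 1: 2*mu/r = 2 * 3.986e14 / 7.776780e+06 = 102510293.4634
Step 2: v_esc = sqrt(102510293.4634) = 10124.7 m/s

10124.7


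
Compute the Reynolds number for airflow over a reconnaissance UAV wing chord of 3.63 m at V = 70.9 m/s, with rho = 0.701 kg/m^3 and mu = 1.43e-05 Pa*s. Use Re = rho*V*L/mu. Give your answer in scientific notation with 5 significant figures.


Step 1: Numerator = rho * V * L = 0.701 * 70.9 * 3.63 = 180.414267
Step 2: Re = 180.414267 / 1.43e-05
Step 3: Re = 1.2616e+07

1.2616e+07


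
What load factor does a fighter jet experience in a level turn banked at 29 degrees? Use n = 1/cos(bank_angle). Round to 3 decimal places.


Step 1: Convert 29 degrees to radians = 0.506145
Step 2: cos(29 deg) = 0.87462
Step 3: n = 1 / 0.87462 = 1.143

1.143


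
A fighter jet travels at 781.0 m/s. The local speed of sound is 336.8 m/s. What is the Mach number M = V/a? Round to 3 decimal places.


Step 1: M = V / a = 781.0 / 336.8
Step 2: M = 2.319

2.319


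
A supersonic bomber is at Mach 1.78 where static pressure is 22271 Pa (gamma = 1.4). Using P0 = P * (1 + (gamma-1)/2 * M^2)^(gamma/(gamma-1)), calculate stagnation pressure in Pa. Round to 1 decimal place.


Step 1: (gamma-1)/2 * M^2 = 0.2 * 3.1684 = 0.63368
Step 2: 1 + 0.63368 = 1.63368
Step 3: Exponent gamma/(gamma-1) = 3.5
Step 4: P0 = 22271 * 1.63368^3.5 = 124115.0 Pa

124115.0


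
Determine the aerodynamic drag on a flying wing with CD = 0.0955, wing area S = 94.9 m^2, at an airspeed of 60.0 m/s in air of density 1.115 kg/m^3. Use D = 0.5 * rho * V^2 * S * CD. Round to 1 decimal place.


Step 1: Dynamic pressure q = 0.5 * 1.115 * 60.0^2 = 2007.0 Pa
Step 2: Drag D = q * S * CD = 2007.0 * 94.9 * 0.0955
Step 3: D = 18189.3 N

18189.3


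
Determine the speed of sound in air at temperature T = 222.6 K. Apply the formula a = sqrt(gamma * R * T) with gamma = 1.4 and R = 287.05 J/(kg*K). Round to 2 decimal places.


Step 1: gamma * R * T = 1.4 * 287.05 * 222.6 = 89456.262
Step 2: a = sqrt(89456.262) = 299.09 m/s

299.09


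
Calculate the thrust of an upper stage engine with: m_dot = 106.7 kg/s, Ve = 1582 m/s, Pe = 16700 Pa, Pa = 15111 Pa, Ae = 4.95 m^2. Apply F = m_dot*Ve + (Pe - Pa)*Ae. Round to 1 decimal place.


Step 1: Momentum thrust = m_dot * Ve = 106.7 * 1582 = 168799.4 N
Step 2: Pressure thrust = (Pe - Pa) * Ae = (16700 - 15111) * 4.95 = 7865.55 N
Step 3: Total thrust F = 168799.4 + 7865.55 = 176665.0 N

176665.0


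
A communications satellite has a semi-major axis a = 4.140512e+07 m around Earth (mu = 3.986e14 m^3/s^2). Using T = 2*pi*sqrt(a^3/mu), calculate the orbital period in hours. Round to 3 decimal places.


Step 1: a^3 / mu = 7.098427e+22 / 3.986e14 = 1.780840e+08
Step 2: sqrt(1.780840e+08) = 13344.8109 s
Step 3: T = 2*pi * 13344.8109 = 83847.92 s
Step 4: T in hours = 83847.92 / 3600 = 23.291 hours

23.291


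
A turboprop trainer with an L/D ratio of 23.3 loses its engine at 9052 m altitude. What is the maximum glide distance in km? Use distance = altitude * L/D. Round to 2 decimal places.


Step 1: Glide distance = altitude * L/D = 9052 * 23.3 = 210911.6 m
Step 2: Convert to km: 210911.6 / 1000 = 210.91 km

210.91


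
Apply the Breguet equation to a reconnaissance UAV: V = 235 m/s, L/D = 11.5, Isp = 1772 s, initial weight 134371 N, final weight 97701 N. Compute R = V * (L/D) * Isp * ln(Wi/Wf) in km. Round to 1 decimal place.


Step 1: Coefficient = V * (L/D) * Isp = 235 * 11.5 * 1772 = 4788830.0 m
Step 2: Wi/Wf = 134371 / 97701 = 1.375329
Step 3: ln(1.375329) = 0.318693
Step 4: R = 4788830.0 * 0.318693 = 1526165.8 m = 1526.2 km

1526.2


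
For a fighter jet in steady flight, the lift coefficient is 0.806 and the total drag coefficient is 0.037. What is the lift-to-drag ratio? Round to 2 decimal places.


Step 1: L/D = CL / CD = 0.806 / 0.037
Step 2: L/D = 21.78

21.78


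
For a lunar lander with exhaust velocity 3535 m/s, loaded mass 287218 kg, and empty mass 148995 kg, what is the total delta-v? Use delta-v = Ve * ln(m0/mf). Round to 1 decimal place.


Step 1: Mass ratio m0/mf = 287218 / 148995 = 1.927702
Step 2: ln(1.927702) = 0.656329
Step 3: delta-v = 3535 * 0.656329 = 2320.1 m/s

2320.1


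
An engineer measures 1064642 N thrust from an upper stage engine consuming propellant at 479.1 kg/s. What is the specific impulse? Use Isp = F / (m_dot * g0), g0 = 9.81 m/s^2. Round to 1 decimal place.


Step 1: m_dot * g0 = 479.1 * 9.81 = 4699.97
Step 2: Isp = 1064642 / 4699.97 = 226.5 s

226.5


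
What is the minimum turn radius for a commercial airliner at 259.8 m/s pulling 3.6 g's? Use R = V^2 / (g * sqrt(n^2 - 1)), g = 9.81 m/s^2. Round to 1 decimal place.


Step 1: V^2 = 259.8^2 = 67496.04
Step 2: n^2 - 1 = 3.6^2 - 1 = 11.96
Step 3: sqrt(11.96) = 3.458323
Step 4: R = 67496.04 / (9.81 * 3.458323) = 1989.5 m

1989.5


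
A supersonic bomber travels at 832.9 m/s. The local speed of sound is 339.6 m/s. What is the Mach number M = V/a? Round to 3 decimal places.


Step 1: M = V / a = 832.9 / 339.6
Step 2: M = 2.453

2.453


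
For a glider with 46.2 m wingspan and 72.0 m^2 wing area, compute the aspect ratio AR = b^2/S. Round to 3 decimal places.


Step 1: b^2 = 46.2^2 = 2134.44
Step 2: AR = 2134.44 / 72.0 = 29.645

29.645


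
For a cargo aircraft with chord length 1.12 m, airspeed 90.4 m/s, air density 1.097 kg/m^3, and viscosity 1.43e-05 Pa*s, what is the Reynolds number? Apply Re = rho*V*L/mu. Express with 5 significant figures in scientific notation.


Step 1: Numerator = rho * V * L = 1.097 * 90.4 * 1.12 = 111.069056
Step 2: Re = 111.069056 / 1.43e-05
Step 3: Re = 7.7671e+06

7.7671e+06


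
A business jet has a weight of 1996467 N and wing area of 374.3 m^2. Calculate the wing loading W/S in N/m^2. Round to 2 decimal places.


Step 1: Wing loading = W / S = 1996467 / 374.3
Step 2: Wing loading = 5333.87 N/m^2

5333.87


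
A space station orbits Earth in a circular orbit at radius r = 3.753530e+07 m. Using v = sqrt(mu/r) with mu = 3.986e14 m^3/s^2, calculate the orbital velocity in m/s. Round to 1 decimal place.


Step 1: mu / r = 3.986e14 / 3.753530e+07 = 10619336.9974
Step 2: v = sqrt(10619336.9974) = 3258.7 m/s

3258.7


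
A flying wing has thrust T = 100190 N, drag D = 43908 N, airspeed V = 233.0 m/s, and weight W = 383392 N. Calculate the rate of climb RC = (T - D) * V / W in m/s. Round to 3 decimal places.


Step 1: Excess thrust = T - D = 100190 - 43908 = 56282 N
Step 2: Excess power = 56282 * 233.0 = 13113706.0 W
Step 3: RC = 13113706.0 / 383392 = 34.204 m/s

34.204


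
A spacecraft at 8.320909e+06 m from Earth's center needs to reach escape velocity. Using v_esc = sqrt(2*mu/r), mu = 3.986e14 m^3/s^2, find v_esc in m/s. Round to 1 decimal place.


Step 1: 2*mu/r = 2 * 3.986e14 / 8.320909e+06 = 95806840.3344
Step 2: v_esc = sqrt(95806840.3344) = 9788.1 m/s

9788.1


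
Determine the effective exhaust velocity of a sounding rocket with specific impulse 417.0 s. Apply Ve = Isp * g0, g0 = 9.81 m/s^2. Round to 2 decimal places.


Step 1: Ve = Isp * g0 = 417.0 * 9.81
Step 2: Ve = 4090.77 m/s

4090.77


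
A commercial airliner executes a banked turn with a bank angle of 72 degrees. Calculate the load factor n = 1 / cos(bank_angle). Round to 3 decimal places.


Step 1: Convert 72 degrees to radians = 1.256637
Step 2: cos(72 deg) = 0.309017
Step 3: n = 1 / 0.309017 = 3.236

3.236


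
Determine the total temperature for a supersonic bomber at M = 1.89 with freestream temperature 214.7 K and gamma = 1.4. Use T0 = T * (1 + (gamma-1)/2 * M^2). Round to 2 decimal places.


Step 1: (gamma-1)/2 = 0.2
Step 2: M^2 = 3.5721
Step 3: 1 + 0.2 * 3.5721 = 1.71442
Step 4: T0 = 214.7 * 1.71442 = 368.09 K

368.09


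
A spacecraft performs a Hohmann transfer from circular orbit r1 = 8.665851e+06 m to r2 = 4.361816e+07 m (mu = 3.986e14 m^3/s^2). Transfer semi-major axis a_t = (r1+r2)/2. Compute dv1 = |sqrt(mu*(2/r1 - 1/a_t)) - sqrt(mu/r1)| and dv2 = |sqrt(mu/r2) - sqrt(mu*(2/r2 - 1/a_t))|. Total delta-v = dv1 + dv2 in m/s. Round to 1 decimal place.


Step 1: Transfer semi-major axis a_t = (8.665851e+06 + 4.361816e+07) / 2 = 2.614201e+07 m
Step 2: v1 (circular at r1) = sqrt(mu/r1) = 6782.08 m/s
Step 3: v_t1 = sqrt(mu*(2/r1 - 1/a_t)) = 8760.47 m/s
Step 4: dv1 = |8760.47 - 6782.08| = 1978.38 m/s
Step 5: v2 (circular at r2) = 3022.98 m/s, v_t2 = 1740.49 m/s
Step 6: dv2 = |3022.98 - 1740.49| = 1282.49 m/s
Step 7: Total delta-v = 1978.38 + 1282.49 = 3260.9 m/s

3260.9


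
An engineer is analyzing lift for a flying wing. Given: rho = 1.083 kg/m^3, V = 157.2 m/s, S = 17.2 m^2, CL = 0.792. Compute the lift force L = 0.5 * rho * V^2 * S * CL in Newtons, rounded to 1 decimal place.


Step 1: Calculate dynamic pressure q = 0.5 * 1.083 * 157.2^2 = 0.5 * 1.083 * 24711.84 = 13381.4614 Pa
Step 2: Multiply by wing area and lift coefficient: L = 13381.4614 * 17.2 * 0.792
Step 3: L = 230161.1354 * 0.792 = 182287.6 N

182287.6


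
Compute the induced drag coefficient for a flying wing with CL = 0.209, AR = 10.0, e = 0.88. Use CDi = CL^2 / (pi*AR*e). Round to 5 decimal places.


Step 1: CL^2 = 0.209^2 = 0.043681
Step 2: pi * AR * e = 3.14159 * 10.0 * 0.88 = 27.646015
Step 3: CDi = 0.043681 / 27.646015 = 0.00158

0.00158


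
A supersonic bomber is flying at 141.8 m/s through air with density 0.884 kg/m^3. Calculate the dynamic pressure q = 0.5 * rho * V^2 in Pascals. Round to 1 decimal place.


Step 1: V^2 = 141.8^2 = 20107.24
Step 2: q = 0.5 * 0.884 * 20107.24
Step 3: q = 8887.4 Pa

8887.4


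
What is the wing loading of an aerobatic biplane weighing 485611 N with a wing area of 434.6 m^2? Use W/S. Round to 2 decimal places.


Step 1: Wing loading = W / S = 485611 / 434.6
Step 2: Wing loading = 1117.37 N/m^2

1117.37


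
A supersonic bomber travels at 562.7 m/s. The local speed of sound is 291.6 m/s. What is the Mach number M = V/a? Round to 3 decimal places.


Step 1: M = V / a = 562.7 / 291.6
Step 2: M = 1.930

1.930


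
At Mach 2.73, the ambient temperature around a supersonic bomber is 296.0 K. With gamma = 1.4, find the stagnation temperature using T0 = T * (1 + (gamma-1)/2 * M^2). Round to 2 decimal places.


Step 1: (gamma-1)/2 = 0.2
Step 2: M^2 = 7.4529
Step 3: 1 + 0.2 * 7.4529 = 2.49058
Step 4: T0 = 296.0 * 2.49058 = 737.21 K

737.21


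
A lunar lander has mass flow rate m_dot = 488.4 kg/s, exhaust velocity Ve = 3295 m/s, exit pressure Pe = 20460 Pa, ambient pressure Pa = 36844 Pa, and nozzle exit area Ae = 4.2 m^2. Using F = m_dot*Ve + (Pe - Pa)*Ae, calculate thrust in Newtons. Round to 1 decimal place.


Step 1: Momentum thrust = m_dot * Ve = 488.4 * 3295 = 1609278.0 N
Step 2: Pressure thrust = (Pe - Pa) * Ae = (20460 - 36844) * 4.2 = -68812.8 N
Step 3: Total thrust F = 1609278.0 + -68812.8 = 1540465.2 N

1540465.2


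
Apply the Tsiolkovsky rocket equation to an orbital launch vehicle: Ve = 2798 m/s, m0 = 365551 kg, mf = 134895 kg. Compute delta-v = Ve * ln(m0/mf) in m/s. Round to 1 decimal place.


Step 1: Mass ratio m0/mf = 365551 / 134895 = 2.709893
Step 2: ln(2.709893) = 0.996909
Step 3: delta-v = 2798 * 0.996909 = 2789.4 m/s

2789.4


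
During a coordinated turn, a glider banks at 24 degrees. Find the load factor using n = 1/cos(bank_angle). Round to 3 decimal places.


Step 1: Convert 24 degrees to radians = 0.418879
Step 2: cos(24 deg) = 0.913545
Step 3: n = 1 / 0.913545 = 1.095

1.095


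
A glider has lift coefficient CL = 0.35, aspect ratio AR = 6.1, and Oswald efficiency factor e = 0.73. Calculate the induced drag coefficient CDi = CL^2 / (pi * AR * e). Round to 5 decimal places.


Step 1: CL^2 = 0.35^2 = 0.1225
Step 2: pi * AR * e = 3.14159 * 6.1 * 0.73 = 13.989512
Step 3: CDi = 0.1225 / 13.989512 = 0.00876

0.00876


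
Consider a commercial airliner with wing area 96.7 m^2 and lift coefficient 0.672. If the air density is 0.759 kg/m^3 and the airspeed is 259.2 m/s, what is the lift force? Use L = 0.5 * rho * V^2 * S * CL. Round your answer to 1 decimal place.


Step 1: Calculate dynamic pressure q = 0.5 * 0.759 * 259.2^2 = 0.5 * 0.759 * 67184.64 = 25496.5709 Pa
Step 2: Multiply by wing area and lift coefficient: L = 25496.5709 * 96.7 * 0.672
Step 3: L = 2465518.4041 * 0.672 = 1656828.4 N

1656828.4


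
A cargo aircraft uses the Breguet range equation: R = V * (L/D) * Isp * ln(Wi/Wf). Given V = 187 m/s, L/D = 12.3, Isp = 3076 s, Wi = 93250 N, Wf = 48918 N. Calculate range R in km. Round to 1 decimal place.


Step 1: Coefficient = V * (L/D) * Isp = 187 * 12.3 * 3076 = 7075107.6 m
Step 2: Wi/Wf = 93250 / 48918 = 1.906251
Step 3: ln(1.906251) = 0.645139
Step 4: R = 7075107.6 * 0.645139 = 4564425.2 m = 4564.4 km

4564.4


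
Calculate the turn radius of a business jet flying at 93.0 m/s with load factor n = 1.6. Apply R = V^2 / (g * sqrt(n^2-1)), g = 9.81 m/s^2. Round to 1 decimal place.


Step 1: V^2 = 93.0^2 = 8649.0
Step 2: n^2 - 1 = 1.6^2 - 1 = 1.56
Step 3: sqrt(1.56) = 1.249
Step 4: R = 8649.0 / (9.81 * 1.249) = 705.9 m

705.9


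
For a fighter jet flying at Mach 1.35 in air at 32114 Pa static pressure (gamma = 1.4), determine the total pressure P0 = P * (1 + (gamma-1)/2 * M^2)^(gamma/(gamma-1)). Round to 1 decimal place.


Step 1: (gamma-1)/2 * M^2 = 0.2 * 1.8225 = 0.3645
Step 2: 1 + 0.3645 = 1.3645
Step 3: Exponent gamma/(gamma-1) = 3.5
Step 4: P0 = 32114 * 1.3645^3.5 = 95302.0 Pa

95302.0


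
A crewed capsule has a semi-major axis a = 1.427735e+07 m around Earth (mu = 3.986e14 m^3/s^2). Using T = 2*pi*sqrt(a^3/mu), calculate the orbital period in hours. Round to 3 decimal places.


Step 1: a^3 / mu = 2.910334e+21 / 3.986e14 = 7.301390e+06
Step 2: sqrt(7.301390e+06) = 2702.1084 s
Step 3: T = 2*pi * 2702.1084 = 16977.85 s
Step 4: T in hours = 16977.85 / 3600 = 4.716 hours

4.716


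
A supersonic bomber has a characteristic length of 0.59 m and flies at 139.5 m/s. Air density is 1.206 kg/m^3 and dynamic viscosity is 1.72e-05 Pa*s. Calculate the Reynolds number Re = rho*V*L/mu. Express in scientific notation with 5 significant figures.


Step 1: Numerator = rho * V * L = 1.206 * 139.5 * 0.59 = 99.25983
Step 2: Re = 99.25983 / 1.72e-05
Step 3: Re = 5.7709e+06

5.7709e+06


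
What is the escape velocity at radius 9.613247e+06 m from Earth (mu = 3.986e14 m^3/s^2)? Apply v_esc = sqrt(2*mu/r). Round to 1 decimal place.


Step 1: 2*mu/r = 2 * 3.986e14 / 9.613247e+06 = 82927235.7196
Step 2: v_esc = sqrt(82927235.7196) = 9106.4 m/s

9106.4


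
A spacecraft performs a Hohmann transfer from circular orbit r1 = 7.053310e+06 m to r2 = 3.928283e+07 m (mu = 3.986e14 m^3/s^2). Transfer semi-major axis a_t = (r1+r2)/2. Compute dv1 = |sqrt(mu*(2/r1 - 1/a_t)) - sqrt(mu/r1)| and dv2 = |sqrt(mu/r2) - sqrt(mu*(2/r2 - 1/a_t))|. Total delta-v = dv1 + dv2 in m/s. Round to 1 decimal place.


Step 1: Transfer semi-major axis a_t = (7.053310e+06 + 3.928283e+07) / 2 = 2.316807e+07 m
Step 2: v1 (circular at r1) = sqrt(mu/r1) = 7517.48 m/s
Step 3: v_t1 = sqrt(mu*(2/r1 - 1/a_t)) = 9788.78 m/s
Step 4: dv1 = |9788.78 - 7517.48| = 2271.3 m/s
Step 5: v2 (circular at r2) = 3185.42 m/s, v_t2 = 1757.6 m/s
Step 6: dv2 = |3185.42 - 1757.6| = 1427.83 m/s
Step 7: Total delta-v = 2271.3 + 1427.83 = 3699.1 m/s

3699.1


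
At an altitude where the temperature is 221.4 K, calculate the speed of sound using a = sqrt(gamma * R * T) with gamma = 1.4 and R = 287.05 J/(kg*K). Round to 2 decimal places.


Step 1: gamma * R * T = 1.4 * 287.05 * 221.4 = 88974.018
Step 2: a = sqrt(88974.018) = 298.29 m/s

298.29


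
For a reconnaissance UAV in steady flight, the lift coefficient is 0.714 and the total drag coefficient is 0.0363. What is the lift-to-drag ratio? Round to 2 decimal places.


Step 1: L/D = CL / CD = 0.714 / 0.0363
Step 2: L/D = 19.67

19.67


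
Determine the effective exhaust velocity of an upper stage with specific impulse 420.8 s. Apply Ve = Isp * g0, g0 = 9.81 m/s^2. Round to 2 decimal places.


Step 1: Ve = Isp * g0 = 420.8 * 9.81
Step 2: Ve = 4128.05 m/s

4128.05


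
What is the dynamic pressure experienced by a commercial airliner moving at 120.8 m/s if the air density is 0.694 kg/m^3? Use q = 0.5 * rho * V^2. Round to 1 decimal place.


Step 1: V^2 = 120.8^2 = 14592.64
Step 2: q = 0.5 * 0.694 * 14592.64
Step 3: q = 5063.6 Pa

5063.6


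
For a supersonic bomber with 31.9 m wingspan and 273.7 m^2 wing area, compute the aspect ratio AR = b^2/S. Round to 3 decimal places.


Step 1: b^2 = 31.9^2 = 1017.61
Step 2: AR = 1017.61 / 273.7 = 3.718

3.718


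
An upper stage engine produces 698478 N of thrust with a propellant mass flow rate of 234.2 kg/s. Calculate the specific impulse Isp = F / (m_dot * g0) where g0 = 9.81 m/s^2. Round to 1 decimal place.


Step 1: m_dot * g0 = 234.2 * 9.81 = 2297.5
Step 2: Isp = 698478 / 2297.5 = 304.0 s

304.0


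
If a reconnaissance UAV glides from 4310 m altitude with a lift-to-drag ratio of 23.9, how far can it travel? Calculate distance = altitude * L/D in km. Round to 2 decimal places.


Step 1: Glide distance = altitude * L/D = 4310 * 23.9 = 103009.0 m
Step 2: Convert to km: 103009.0 / 1000 = 103.01 km

103.01


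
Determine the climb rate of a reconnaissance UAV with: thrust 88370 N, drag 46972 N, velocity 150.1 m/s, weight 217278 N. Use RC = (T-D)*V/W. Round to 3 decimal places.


Step 1: Excess thrust = T - D = 88370 - 46972 = 41398 N
Step 2: Excess power = 41398 * 150.1 = 6213839.8 W
Step 3: RC = 6213839.8 / 217278 = 28.599 m/s

28.599


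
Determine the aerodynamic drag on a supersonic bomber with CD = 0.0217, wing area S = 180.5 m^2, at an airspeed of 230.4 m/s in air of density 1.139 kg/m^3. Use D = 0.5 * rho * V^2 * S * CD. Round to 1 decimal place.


Step 1: Dynamic pressure q = 0.5 * 1.139 * 230.4^2 = 30231.4291 Pa
Step 2: Drag D = q * S * CD = 30231.4291 * 180.5 * 0.0217
Step 3: D = 118412.0 N

118412.0


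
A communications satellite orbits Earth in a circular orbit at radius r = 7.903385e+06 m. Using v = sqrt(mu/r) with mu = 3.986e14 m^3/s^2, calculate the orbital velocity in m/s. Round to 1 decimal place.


Step 1: mu / r = 3.986e14 / 7.903385e+06 = 50434086.1542
Step 2: v = sqrt(50434086.1542) = 7101.7 m/s

7101.7


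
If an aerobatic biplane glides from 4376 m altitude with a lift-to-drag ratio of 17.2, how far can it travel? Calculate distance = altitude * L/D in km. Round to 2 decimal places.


Step 1: Glide distance = altitude * L/D = 4376 * 17.2 = 75267.2 m
Step 2: Convert to km: 75267.2 / 1000 = 75.27 km

75.27


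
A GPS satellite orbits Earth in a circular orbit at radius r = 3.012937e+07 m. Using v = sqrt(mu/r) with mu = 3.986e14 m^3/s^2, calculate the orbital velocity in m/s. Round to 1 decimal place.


Step 1: mu / r = 3.986e14 / 3.012937e+07 = 13229616.1519
Step 2: v = sqrt(13229616.1519) = 3637.3 m/s

3637.3


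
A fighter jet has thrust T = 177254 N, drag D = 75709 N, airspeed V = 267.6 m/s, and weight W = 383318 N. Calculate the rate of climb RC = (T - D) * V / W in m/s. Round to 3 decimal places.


Step 1: Excess thrust = T - D = 177254 - 75709 = 101545 N
Step 2: Excess power = 101545 * 267.6 = 27173442.0 W
Step 3: RC = 27173442.0 / 383318 = 70.890 m/s

70.890


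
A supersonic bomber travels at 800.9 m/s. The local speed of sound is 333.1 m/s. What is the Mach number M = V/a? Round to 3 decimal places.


Step 1: M = V / a = 800.9 / 333.1
Step 2: M = 2.404

2.404


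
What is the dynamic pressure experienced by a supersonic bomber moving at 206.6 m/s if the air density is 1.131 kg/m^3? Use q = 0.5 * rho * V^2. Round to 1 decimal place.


Step 1: V^2 = 206.6^2 = 42683.56
Step 2: q = 0.5 * 1.131 * 42683.56
Step 3: q = 24137.6 Pa

24137.6


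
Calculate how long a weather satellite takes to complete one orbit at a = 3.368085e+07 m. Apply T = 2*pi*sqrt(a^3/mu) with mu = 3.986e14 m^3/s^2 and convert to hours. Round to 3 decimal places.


Step 1: a^3 / mu = 3.820754e+22 / 3.986e14 = 9.585435e+07
Step 2: sqrt(9.585435e+07) = 9790.5236 s
Step 3: T = 2*pi * 9790.5236 = 61515.67 s
Step 4: T in hours = 61515.67 / 3600 = 17.088 hours

17.088


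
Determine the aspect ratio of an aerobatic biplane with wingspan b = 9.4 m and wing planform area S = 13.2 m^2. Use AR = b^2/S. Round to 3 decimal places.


Step 1: b^2 = 9.4^2 = 88.36
Step 2: AR = 88.36 / 13.2 = 6.694

6.694


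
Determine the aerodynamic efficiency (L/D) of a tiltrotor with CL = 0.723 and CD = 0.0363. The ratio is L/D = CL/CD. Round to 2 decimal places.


Step 1: L/D = CL / CD = 0.723 / 0.0363
Step 2: L/D = 19.92

19.92


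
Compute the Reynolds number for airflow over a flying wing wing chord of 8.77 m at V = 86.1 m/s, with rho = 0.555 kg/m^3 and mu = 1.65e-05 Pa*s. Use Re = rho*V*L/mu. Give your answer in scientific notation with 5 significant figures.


Step 1: Numerator = rho * V * L = 0.555 * 86.1 * 8.77 = 419.078835
Step 2: Re = 419.078835 / 1.65e-05
Step 3: Re = 2.5399e+07

2.5399e+07


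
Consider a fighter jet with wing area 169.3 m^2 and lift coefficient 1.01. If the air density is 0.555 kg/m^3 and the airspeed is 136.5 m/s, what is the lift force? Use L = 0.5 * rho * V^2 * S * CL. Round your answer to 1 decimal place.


Step 1: Calculate dynamic pressure q = 0.5 * 0.555 * 136.5^2 = 0.5 * 0.555 * 18632.25 = 5170.4494 Pa
Step 2: Multiply by wing area and lift coefficient: L = 5170.4494 * 169.3 * 1.01
Step 3: L = 875357.0792 * 1.01 = 884110.6 N

884110.6


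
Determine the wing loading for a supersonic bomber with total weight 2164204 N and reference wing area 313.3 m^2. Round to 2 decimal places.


Step 1: Wing loading = W / S = 2164204 / 313.3
Step 2: Wing loading = 6907.77 N/m^2

6907.77


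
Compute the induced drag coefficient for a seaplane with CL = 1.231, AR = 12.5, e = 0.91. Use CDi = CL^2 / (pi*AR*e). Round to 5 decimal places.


Step 1: CL^2 = 1.231^2 = 1.515361
Step 2: pi * AR * e = 3.14159 * 12.5 * 0.91 = 35.735616
Step 3: CDi = 1.515361 / 35.735616 = 0.04240

0.04240


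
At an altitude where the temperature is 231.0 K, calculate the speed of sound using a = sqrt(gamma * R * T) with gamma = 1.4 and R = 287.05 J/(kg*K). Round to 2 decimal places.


Step 1: gamma * R * T = 1.4 * 287.05 * 231.0 = 92831.97
Step 2: a = sqrt(92831.97) = 304.68 m/s

304.68


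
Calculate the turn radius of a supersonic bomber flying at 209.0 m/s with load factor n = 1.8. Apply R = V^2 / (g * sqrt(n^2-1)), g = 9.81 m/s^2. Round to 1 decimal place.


Step 1: V^2 = 209.0^2 = 43681.0
Step 2: n^2 - 1 = 1.8^2 - 1 = 2.24
Step 3: sqrt(2.24) = 1.496663
Step 4: R = 43681.0 / (9.81 * 1.496663) = 2975.1 m

2975.1


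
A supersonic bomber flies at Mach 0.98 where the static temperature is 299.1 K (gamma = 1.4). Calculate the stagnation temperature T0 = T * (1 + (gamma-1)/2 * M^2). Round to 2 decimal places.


Step 1: (gamma-1)/2 = 0.2
Step 2: M^2 = 0.9604
Step 3: 1 + 0.2 * 0.9604 = 1.19208
Step 4: T0 = 299.1 * 1.19208 = 356.55 K

356.55


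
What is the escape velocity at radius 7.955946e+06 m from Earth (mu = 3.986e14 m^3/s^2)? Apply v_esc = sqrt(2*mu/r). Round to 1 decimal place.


Step 1: 2*mu/r = 2 * 3.986e14 / 7.955946e+06 = 100201786.1861
Step 2: v_esc = sqrt(100201786.1861) = 10010.1 m/s

10010.1


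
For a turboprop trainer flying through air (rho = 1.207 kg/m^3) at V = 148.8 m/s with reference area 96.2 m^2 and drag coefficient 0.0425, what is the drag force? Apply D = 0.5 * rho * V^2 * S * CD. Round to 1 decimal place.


Step 1: Dynamic pressure q = 0.5 * 1.207 * 148.8^2 = 13362.359 Pa
Step 2: Drag D = q * S * CD = 13362.359 * 96.2 * 0.0425
Step 3: D = 54632.0 N

54632.0


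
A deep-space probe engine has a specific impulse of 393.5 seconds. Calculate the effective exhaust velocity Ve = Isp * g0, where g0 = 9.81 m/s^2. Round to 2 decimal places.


Step 1: Ve = Isp * g0 = 393.5 * 9.81
Step 2: Ve = 3860.24 m/s

3860.24


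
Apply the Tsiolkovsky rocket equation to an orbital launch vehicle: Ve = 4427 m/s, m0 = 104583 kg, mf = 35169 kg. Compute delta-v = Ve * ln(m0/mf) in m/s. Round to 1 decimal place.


Step 1: Mass ratio m0/mf = 104583 / 35169 = 2.973727
Step 2: ln(2.973727) = 1.089816
Step 3: delta-v = 4427 * 1.089816 = 4824.6 m/s

4824.6


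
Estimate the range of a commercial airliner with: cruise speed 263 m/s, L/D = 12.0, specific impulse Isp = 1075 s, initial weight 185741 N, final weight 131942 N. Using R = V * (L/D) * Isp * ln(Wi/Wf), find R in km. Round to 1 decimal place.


Step 1: Coefficient = V * (L/D) * Isp = 263 * 12.0 * 1075 = 3392700.0 m
Step 2: Wi/Wf = 185741 / 131942 = 1.407747
Step 3: ln(1.407747) = 0.341991
Step 4: R = 3392700.0 * 0.341991 = 1160272.2 m = 1160.3 km

1160.3


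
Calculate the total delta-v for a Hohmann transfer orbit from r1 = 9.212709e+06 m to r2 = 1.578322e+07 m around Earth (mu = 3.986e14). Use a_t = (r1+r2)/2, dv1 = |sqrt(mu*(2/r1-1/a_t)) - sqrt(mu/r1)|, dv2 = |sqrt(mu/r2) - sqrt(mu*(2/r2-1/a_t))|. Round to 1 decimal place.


Step 1: Transfer semi-major axis a_t = (9.212709e+06 + 1.578322e+07) / 2 = 1.249796e+07 m
Step 2: v1 (circular at r1) = sqrt(mu/r1) = 6577.71 m/s
Step 3: v_t1 = sqrt(mu*(2/r1 - 1/a_t)) = 7391.85 m/s
Step 4: dv1 = |7391.85 - 6577.71| = 814.14 m/s
Step 5: v2 (circular at r2) = 5025.4 m/s, v_t2 = 4314.64 m/s
Step 6: dv2 = |5025.4 - 4314.64| = 710.76 m/s
Step 7: Total delta-v = 814.14 + 710.76 = 1524.9 m/s

1524.9
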